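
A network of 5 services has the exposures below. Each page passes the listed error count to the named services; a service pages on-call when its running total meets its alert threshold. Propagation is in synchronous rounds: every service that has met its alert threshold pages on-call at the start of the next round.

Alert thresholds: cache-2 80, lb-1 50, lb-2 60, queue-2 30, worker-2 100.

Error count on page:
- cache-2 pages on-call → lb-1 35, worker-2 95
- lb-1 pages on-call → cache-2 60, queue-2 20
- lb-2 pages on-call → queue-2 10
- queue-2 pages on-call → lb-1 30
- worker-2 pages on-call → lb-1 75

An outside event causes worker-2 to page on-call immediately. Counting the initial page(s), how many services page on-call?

Round 1 — worker-2 pages on-call (initial).
  lb-1: +75 → 75 ≥ 50
Round 2 — lb-1 pages on-call.
  cache-2: +60 → 60 < 80
  queue-2: +20 → 20 < 30
No further pages.

2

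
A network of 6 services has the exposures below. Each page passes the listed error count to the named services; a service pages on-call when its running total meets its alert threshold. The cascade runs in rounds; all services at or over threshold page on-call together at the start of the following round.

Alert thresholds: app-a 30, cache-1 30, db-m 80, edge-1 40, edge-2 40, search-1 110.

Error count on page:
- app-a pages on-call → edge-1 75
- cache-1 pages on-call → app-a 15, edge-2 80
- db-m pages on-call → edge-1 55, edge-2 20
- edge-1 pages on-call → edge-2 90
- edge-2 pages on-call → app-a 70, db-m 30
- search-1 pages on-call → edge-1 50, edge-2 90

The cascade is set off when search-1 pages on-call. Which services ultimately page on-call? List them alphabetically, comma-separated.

Round 1 — search-1 pages on-call (initial).
  edge-1: +50 → 50 ≥ 40
  edge-2: +90 → 90 ≥ 40
Round 2 — edge-1, edge-2 page on-call.
  app-a: +70 → 70 ≥ 30
  db-m: +30 → 30 < 80
Round 3 — app-a pages on-call.
No further pages.

app-a, edge-1, edge-2, search-1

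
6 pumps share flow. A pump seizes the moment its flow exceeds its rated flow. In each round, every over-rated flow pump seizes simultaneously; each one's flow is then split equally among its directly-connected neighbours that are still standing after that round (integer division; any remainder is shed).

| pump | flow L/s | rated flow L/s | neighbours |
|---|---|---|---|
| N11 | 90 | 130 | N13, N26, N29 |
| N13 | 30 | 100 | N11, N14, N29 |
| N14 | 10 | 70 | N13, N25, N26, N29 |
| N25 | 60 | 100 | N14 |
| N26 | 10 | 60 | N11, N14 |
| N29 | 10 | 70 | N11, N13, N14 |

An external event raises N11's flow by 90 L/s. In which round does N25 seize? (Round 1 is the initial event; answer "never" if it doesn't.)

Round 1 — N11 at 180 > 130. N11 seizes.
  N11 sheds 180 L/s to N13, N26, N29: 60 each.
    N13: 30+60 = 90 ≤ 100
    N26: 10+60 = 70 > 60
    N29: 10+60 = 70 ≤ 70
Round 2 — N26 seizes.
  N26 sheds 70 L/s to N14: 70 each.
    N14: 10+70 = 80 > 70
Round 3 — N14 seizes.
  N14 sheds 80 L/s to N13, N25, N29: 26 each (2 lost).
    N13: 90+26 = 116 > 100
    N25: 60+26 = 86 ≤ 100
    N29: 70+26 = 96 > 70
Round 4 — N13, N29 seize.
  N13 sheds 116 L/s: no online neighbours, lost.
  N29 sheds 96 L/s: no online neighbours, lost.
No further seizures.

never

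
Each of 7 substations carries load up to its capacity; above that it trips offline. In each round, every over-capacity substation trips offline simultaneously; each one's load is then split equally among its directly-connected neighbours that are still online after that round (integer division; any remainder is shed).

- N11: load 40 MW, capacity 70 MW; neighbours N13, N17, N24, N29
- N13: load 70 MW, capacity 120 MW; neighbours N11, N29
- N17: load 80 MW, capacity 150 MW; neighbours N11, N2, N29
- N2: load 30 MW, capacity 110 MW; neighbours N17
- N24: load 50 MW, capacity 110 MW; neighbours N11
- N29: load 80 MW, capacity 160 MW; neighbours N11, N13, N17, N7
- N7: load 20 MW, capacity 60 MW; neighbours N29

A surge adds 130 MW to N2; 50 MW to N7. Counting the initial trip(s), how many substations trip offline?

7

Round 1 — N2 at 160 > 110; N7 at 70 > 60. N2, N7 trip offline.
  N2 sheds 160 MW to N17: 160 each.
    N17: 80+160 = 240 > 150
  N7 sheds 70 MW to N29: 70 each.
    N29: 80+70 = 150 ≤ 160
Round 2 — N17 trips offline.
  N17 sheds 240 MW to N11, N29: 120 each.
    N11: 40+120 = 160 > 70
    N29: 150+120 = 270 > 160
Round 3 — N11, N29 trip offline.
  N11 sheds 160 MW to N13, N24: 80 each.
    N13: 70+80 = 150 > 120
    N24: 50+80 = 130 > 110
  N29 sheds 270 MW to N13: 270 each.
    N13: 150+270 = 420 > 120
Round 4 — N13, N24 trip offline.
  N13 sheds 420 MW: no online neighbours, lost.
  N24 sheds 130 MW: no online neighbours, lost.
No further trips.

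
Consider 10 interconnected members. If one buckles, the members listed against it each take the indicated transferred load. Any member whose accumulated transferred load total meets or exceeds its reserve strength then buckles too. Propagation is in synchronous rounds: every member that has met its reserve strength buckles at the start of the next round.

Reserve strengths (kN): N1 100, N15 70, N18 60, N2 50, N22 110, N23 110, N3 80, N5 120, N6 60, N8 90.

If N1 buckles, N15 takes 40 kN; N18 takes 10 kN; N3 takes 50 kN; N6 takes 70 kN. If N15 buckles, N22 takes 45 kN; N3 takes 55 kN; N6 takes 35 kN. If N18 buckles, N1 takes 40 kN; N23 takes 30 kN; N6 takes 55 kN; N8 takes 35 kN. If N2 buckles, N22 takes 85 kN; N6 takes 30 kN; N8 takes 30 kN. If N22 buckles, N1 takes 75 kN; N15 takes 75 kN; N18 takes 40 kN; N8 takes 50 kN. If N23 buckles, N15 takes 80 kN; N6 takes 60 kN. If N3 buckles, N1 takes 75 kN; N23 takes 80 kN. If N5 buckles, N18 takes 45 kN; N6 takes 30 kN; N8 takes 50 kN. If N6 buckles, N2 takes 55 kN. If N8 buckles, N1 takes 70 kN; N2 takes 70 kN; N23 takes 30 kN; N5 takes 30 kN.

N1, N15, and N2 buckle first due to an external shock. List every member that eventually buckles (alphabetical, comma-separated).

Round 1 — N1, N15, N2 buckle (initial).
  N18: +10 → 10 < 60
  N22: +45+85 → 130 ≥ 110
  N3: +50+55 → 105 ≥ 80
  N6: +70+35+30 → 135 ≥ 60
  N8: +30 → 30 < 90
Round 2 — N22, N3, N6 buckle.
  N18: +40 → 50 < 60
  N23: +80 → 80 < 110
  N8: +50 → 80 < 90
No further bucklings.

N1, N15, N2, N22, N3, N6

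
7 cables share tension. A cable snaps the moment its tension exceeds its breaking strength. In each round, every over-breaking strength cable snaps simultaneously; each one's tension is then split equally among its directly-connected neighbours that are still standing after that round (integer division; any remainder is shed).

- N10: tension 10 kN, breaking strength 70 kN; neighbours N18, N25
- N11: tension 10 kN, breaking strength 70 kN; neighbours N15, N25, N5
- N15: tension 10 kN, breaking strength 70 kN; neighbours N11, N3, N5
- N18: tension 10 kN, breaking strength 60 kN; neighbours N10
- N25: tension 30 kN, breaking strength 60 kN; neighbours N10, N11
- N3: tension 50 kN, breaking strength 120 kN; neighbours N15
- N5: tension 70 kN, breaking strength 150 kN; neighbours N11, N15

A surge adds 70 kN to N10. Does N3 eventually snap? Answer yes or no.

Round 1 — N10 at 80 > 70. N10 snaps.
  N10 sheds 80 kN to N18, N25: 40 each.
    N18: 10+40 = 50 ≤ 60
    N25: 30+40 = 70 > 60
Round 2 — N25 snaps.
  N25 sheds 70 kN to N11: 70 each.
    N11: 10+70 = 80 > 70
Round 3 — N11 snaps.
  N11 sheds 80 kN to N15, N5: 40 each.
    N15: 10+40 = 50 ≤ 70
    N5: 70+40 = 110 ≤ 150
No further breaks.

no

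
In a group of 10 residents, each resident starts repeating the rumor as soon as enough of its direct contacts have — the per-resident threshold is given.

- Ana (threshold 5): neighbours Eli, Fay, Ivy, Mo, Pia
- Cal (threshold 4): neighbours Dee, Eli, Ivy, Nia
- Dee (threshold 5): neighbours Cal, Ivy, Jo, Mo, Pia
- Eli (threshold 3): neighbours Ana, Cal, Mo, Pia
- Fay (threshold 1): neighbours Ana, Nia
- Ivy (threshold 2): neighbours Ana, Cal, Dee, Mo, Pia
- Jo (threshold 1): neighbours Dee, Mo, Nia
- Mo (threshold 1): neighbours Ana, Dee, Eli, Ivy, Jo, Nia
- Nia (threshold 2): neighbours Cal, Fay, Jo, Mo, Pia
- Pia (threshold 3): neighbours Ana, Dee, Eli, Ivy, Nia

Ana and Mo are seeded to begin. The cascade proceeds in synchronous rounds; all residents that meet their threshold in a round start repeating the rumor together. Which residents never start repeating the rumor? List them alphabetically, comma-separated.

Round 1 — Ana, Mo start repeating the rumor (initial).
Round 2 — checking thresholds:
  Dee: 1 of 5 neighbours < 5, not yet.
  Eli: 2 of 4 neighbours < 3, not yet.
  Fay: 1 of 2 neighbours ≥ 1, starts repeating the rumor.
  Ivy: 2 of 5 neighbours ≥ 2, starts repeating the rumor.
  Jo: 1 of 3 neighbours ≥ 1, starts repeating the rumor.
  Nia: 1 of 5 neighbours < 2, not yet.
  Pia: 1 of 5 neighbours < 3, not yet.
Round 3 — checking thresholds:
  Cal: 1 of 4 neighbours < 4, not yet.
  Dee: 3 of 5 neighbours < 5, not yet.
  Eli: 2 of 4 neighbours < 3, not yet.
  Nia: 3 of 5 neighbours ≥ 2, starts repeating the rumor.
  Pia: 2 of 5 neighbours < 3, not yet.
Round 4 — checking thresholds:
  Cal: 2 of 4 neighbours < 4, not yet.
  Dee: 3 of 5 neighbours < 5, not yet.
  Eli: 2 of 4 neighbours < 3, not yet.
  Pia: 3 of 5 neighbours ≥ 3, starts repeating the rumor.
Round 5 — checking thresholds:
  Cal: 2 of 4 neighbours < 4, not yet.
  Dee: 4 of 5 neighbours < 5, not yet.
  Eli: 3 of 4 neighbours ≥ 3, starts repeating the rumor.
Round 6 — no new spreads; cascade stops.

Cal, Dee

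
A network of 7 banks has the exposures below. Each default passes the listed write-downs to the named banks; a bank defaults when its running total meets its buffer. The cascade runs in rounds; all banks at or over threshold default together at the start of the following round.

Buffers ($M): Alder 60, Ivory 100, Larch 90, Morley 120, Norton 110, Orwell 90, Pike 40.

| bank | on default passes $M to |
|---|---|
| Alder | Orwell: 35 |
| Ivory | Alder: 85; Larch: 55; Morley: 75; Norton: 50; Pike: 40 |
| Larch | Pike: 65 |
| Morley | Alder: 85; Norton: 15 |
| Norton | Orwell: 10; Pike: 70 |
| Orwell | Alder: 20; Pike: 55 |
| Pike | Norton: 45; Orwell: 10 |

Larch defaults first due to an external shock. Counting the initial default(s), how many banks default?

Round 1 — Larch defaults (initial).
  Pike: +65 → 65 ≥ 40
Round 2 — Pike defaults.
  Norton: +45 → 45 < 110
  Orwell: +10 → 10 < 90
No further defaults.

2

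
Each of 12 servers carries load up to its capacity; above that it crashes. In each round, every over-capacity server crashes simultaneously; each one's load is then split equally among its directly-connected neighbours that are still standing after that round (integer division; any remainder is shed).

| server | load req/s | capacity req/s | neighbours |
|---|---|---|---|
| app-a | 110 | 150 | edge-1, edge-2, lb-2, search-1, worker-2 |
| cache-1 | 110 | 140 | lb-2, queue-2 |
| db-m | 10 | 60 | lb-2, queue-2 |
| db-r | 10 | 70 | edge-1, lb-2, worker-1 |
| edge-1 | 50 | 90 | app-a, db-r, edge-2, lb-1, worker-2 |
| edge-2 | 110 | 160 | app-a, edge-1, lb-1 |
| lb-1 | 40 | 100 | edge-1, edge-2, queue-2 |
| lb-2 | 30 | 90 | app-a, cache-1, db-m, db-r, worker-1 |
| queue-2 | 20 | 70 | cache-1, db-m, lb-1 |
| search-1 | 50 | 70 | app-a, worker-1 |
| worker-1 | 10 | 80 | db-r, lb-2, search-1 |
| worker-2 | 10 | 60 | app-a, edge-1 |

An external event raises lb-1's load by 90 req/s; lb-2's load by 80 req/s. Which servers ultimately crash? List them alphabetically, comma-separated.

app-a, db-r, edge-1, edge-2, lb-1, lb-2, search-1, worker-1, worker-2

Round 1 — lb-1 at 130 > 100; lb-2 at 110 > 90. lb-1, lb-2 crash.
  lb-1 sheds 130 req/s to edge-1, edge-2, queue-2: 43 each (1 lost).
    edge-1: 50+43 = 93 > 90
    edge-2: 110+43 = 153 ≤ 160
    queue-2: 20+43 = 63 ≤ 70
  lb-2 sheds 110 req/s to app-a, cache-1, db-m, db-r, worker-1: 22 each.
    app-a: 110+22 = 132 ≤ 150
    cache-1: 110+22 = 132 ≤ 140
    db-m: 10+22 = 32 ≤ 60
    db-r: 10+22 = 32 ≤ 70
    worker-1: 10+22 = 32 ≤ 80
Round 2 — edge-1 crashes.
  edge-1 sheds 93 req/s to app-a, db-r, edge-2, worker-2: 23 each (1 lost).
    app-a: 132+23 = 155 > 150
    db-r: 32+23 = 55 ≤ 70
    edge-2: 153+23 = 176 > 160
    worker-2: 10+23 = 33 ≤ 60
Round 3 — app-a, edge-2 crash.
  app-a sheds 155 req/s to search-1, worker-2: 77 each (1 lost).
    search-1: 50+77 = 127 > 70
    worker-2: 33+77 = 110 > 60
  edge-2 sheds 176 req/s: no online neighbours, lost.
Round 4 — search-1, worker-2 crash.
  search-1 sheds 127 req/s to worker-1: 127 each.
    worker-1: 32+127 = 159 > 80
  worker-2 sheds 110 req/s: no online neighbours, lost.
Round 5 — worker-1 crashes.
  worker-1 sheds 159 req/s to db-r: 159 each.
    db-r: 55+159 = 214 > 70
Round 6 — db-r crashes.
  db-r sheds 214 req/s: no online neighbours, lost.
No further crashes.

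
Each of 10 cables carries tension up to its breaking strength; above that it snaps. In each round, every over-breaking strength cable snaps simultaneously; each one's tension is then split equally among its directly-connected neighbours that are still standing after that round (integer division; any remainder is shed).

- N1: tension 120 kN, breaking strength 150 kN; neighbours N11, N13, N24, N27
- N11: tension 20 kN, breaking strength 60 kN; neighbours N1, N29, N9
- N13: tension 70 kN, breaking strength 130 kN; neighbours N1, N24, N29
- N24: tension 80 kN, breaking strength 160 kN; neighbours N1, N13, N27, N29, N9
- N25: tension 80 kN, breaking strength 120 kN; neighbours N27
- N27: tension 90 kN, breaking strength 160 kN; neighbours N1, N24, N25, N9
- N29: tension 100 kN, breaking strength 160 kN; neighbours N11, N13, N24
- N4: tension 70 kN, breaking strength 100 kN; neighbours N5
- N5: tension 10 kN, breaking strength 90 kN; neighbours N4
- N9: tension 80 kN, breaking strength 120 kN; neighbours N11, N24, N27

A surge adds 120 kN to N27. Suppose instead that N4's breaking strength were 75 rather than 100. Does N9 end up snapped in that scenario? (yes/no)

yes

With N4's breaking strength at 75:
Round 1 — N27 at 210 > 160. N27 snaps.
  N27 sheds 210 kN to N1, N24, N25, N9: 52 each (2 lost).
    N1: 120+52 = 172 > 150
    N24: 80+52 = 132 ≤ 160
    N25: 80+52 = 132 > 120
    N9: 80+52 = 132 > 120
Round 2 — N1, N25, N9 snap.
  N1 sheds 172 kN to N11, N13, N24: 57 each (1 lost).
    N11: 20+57 = 77 > 60
    N13: 70+57 = 127 ≤ 130
    N24: 132+57 = 189 > 160
  N25 sheds 132 kN: no online neighbours, lost.
  N9 sheds 132 kN to N11, N24: 66 each.
    N11: 77+66 = 143 > 60
    N24: 189+66 = 255 > 160
Round 3 — N11, N24 snap.
  N11 sheds 143 kN to N29: 143 each.
    N29: 100+143 = 243 > 160
  N24 sheds 255 kN to N13, N29: 127 each (1 lost).
    N13: 127+127 = 254 > 130
    N29: 243+127 = 370 > 160
Round 4 — N13, N29 snap.
  N13 sheds 254 kN: no online neighbours, lost.
  N29 sheds 370 kN: no online neighbours, lost.
No further breaks.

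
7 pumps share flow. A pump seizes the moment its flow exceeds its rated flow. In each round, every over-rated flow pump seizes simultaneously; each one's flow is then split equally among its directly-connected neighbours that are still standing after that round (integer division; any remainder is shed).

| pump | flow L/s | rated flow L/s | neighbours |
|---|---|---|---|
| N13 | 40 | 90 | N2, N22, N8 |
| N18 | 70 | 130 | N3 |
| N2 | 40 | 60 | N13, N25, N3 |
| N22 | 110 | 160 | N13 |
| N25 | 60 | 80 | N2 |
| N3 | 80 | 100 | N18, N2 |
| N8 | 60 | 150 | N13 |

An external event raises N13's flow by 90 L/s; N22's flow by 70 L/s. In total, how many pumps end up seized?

6

Round 1 — N13 at 130 > 90; N22 at 180 > 160. N13, N22 seize.
  N13 sheds 130 L/s to N2, N8: 65 each.
    N2: 40+65 = 105 > 60
    N8: 60+65 = 125 ≤ 150
  N22 sheds 180 L/s: no online neighbours, lost.
Round 2 — N2 seizes.
  N2 sheds 105 L/s to N25, N3: 52 each (1 lost).
    N25: 60+52 = 112 > 80
    N3: 80+52 = 132 > 100
Round 3 — N25, N3 seize.
  N25 sheds 112 L/s: no online neighbours, lost.
  N3 sheds 132 L/s to N18: 132 each.
    N18: 70+132 = 202 > 130
Round 4 — N18 seizes.
  N18 sheds 202 L/s: no online neighbours, lost.
No further seizures.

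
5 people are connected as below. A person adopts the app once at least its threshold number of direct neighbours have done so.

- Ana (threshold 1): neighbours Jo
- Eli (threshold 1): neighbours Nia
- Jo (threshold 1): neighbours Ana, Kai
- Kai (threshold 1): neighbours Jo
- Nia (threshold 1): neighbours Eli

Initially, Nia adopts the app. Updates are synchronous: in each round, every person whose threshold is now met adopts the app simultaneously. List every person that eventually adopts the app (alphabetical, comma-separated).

Eli, Nia

Round 1 — Nia adopts the app (initial).
Round 2 — checking thresholds:
  Eli: 1 of 1 neighbours ≥ 1, adopts the app.
Round 3 — no new adoptions; cascade stops.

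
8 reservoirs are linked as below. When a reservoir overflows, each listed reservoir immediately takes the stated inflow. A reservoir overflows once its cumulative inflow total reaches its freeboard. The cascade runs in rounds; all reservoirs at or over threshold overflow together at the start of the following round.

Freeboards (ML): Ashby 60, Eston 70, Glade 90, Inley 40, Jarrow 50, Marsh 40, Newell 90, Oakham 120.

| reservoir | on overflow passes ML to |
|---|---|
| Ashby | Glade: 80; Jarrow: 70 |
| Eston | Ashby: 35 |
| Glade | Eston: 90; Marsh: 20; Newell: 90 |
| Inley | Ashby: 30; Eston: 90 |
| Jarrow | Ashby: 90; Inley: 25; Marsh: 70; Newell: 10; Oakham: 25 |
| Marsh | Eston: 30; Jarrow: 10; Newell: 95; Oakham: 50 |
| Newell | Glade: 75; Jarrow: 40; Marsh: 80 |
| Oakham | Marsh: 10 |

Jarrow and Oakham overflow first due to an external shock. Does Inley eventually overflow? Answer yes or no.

no

Round 1 — Jarrow, Oakham overflow (initial).
  Ashby: +90 → 90 ≥ 60
  Inley: +25 → 25 < 40
  Marsh: +70+10 → 80 ≥ 40
  Newell: +10 → 10 < 90
Round 2 — Ashby, Marsh overflow.
  Eston: +30 → 30 < 70
  Glade: +80 → 80 < 90
  Newell: +95 → 105 ≥ 90
Round 3 — Newell overflows.
  Glade: +75 → 155 ≥ 90
Round 4 — Glade overflows.
  Eston: +90 → 120 ≥ 70
Round 5 — Eston overflows.
No further overflows.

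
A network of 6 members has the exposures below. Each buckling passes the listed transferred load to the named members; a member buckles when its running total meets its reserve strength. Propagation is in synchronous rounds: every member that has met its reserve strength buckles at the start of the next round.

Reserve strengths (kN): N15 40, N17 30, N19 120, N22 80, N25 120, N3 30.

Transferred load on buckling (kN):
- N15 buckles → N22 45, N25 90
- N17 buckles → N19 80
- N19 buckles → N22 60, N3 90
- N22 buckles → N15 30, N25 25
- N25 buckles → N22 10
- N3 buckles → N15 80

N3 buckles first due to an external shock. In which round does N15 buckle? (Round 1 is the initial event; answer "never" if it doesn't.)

2

Round 1 — N3 buckles (initial).
  N15: +80 → 80 ≥ 40
Round 2 — N15 buckles.
  N22: +45 → 45 < 80
  N25: +90 → 90 < 120
No further bucklings.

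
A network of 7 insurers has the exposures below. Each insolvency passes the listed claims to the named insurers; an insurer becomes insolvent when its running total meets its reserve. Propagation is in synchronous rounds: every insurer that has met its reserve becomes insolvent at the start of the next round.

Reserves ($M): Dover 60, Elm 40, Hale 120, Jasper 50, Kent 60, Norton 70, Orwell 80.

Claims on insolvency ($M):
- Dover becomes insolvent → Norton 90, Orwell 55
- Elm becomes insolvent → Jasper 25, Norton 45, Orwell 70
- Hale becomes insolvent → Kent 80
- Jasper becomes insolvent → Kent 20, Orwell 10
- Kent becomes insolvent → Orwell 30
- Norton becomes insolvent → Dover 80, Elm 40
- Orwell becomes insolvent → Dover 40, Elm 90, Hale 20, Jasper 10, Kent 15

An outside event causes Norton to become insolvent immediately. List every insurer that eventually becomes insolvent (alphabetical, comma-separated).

Round 1 — Norton becomes insolvent (initial).
  Dover: +80 → 80 ≥ 60
  Elm: +40 → 40 ≥ 40
Round 2 — Dover, Elm become insolvent.
  Jasper: +25 → 25 < 50
  Orwell: +55+70 → 125 ≥ 80
Round 3 — Orwell becomes insolvent.
  Hale: +20 → 20 < 120
  Jasper: +10 → 35 < 50
  Kent: +15 → 15 < 60
No further insolvencies.

Dover, Elm, Norton, Orwell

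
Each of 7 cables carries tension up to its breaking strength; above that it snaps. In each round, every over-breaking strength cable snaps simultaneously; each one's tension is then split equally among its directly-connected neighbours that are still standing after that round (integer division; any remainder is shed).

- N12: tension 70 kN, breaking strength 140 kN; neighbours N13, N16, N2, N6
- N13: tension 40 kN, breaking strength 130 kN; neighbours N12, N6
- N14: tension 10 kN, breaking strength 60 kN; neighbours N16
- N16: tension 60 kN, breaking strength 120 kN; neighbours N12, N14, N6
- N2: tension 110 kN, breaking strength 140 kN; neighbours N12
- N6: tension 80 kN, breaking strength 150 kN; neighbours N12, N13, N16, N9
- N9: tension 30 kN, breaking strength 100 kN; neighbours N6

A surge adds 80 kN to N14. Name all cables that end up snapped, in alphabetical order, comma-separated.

Round 1 — N14 at 90 > 60. N14 snaps.
  N14 sheds 90 kN to N16: 90 each.
    N16: 60+90 = 150 > 120
Round 2 — N16 snaps.
  N16 sheds 150 kN to N12, N6: 75 each.
    N12: 70+75 = 145 > 140
    N6: 80+75 = 155 > 150
Round 3 — N12, N6 snap.
  N12 sheds 145 kN to N13, N2: 72 each (1 lost).
    N13: 40+72 = 112 ≤ 130
    N2: 110+72 = 182 > 140
  N6 sheds 155 kN to N13, N9: 77 each (1 lost).
    N13: 112+77 = 189 > 130
    N9: 30+77 = 107 > 100
Round 4 — N13, N2, N9 snap.
  N13 sheds 189 kN: no online neighbours, lost.
  N2 sheds 182 kN: no online neighbours, lost.
  N9 sheds 107 kN: no online neighbours, lost.
No further breaks.

N12, N13, N14, N16, N2, N6, N9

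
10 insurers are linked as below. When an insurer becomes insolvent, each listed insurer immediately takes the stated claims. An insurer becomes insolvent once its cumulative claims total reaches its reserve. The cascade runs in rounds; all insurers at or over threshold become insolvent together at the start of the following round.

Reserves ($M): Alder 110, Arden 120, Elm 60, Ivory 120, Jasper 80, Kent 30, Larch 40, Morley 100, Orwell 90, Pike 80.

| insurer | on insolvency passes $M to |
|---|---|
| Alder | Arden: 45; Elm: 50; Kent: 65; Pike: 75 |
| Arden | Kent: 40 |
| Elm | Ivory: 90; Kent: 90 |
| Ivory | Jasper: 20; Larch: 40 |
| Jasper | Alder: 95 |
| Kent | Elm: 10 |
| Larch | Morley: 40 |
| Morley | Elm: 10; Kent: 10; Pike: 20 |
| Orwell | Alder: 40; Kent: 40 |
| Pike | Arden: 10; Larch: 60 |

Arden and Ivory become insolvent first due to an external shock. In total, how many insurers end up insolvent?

Round 1 — Arden, Ivory become insolvent (initial).
  Jasper: +20 → 20 < 80
  Kent: +40 → 40 ≥ 30
  Larch: +40 → 40 ≥ 40
Round 2 — Kent, Larch become insolvent.
  Elm: +10 → 10 < 60
  Morley: +40 → 40 < 100
No further insolvencies.

4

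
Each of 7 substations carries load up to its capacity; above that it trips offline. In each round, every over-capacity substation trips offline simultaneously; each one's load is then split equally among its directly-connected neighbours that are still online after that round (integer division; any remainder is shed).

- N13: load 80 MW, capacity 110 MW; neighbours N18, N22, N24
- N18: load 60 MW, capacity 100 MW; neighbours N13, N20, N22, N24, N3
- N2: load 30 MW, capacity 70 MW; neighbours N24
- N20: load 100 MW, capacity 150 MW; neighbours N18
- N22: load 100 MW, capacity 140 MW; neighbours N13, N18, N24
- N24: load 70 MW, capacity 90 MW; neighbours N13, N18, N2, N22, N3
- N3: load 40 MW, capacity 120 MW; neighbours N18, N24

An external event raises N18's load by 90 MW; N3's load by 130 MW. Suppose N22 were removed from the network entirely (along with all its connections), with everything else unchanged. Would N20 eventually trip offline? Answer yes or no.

no

With N22 removed:
Round 1 — N18 at 150 > 100; N3 at 170 > 120. N18, N3 trip offline.
  N18 sheds 150 MW to N13, N20, N24: 50 each.
    N13: 80+50 = 130 > 110
    N20: 100+50 = 150 ≤ 150
    N24: 70+50 = 120 > 90
  N3 sheds 170 MW to N24: 170 each.
    N24: 120+170 = 290 > 90
Round 2 — N13, N24 trip offline.
  N13 sheds 130 MW: no online neighbours, lost.
  N24 sheds 290 MW to N2: 290 each.
    N2: 30+290 = 320 > 70
Round 3 — N2 trips offline.
  N2 sheds 320 MW: no online neighbours, lost.
No further trips.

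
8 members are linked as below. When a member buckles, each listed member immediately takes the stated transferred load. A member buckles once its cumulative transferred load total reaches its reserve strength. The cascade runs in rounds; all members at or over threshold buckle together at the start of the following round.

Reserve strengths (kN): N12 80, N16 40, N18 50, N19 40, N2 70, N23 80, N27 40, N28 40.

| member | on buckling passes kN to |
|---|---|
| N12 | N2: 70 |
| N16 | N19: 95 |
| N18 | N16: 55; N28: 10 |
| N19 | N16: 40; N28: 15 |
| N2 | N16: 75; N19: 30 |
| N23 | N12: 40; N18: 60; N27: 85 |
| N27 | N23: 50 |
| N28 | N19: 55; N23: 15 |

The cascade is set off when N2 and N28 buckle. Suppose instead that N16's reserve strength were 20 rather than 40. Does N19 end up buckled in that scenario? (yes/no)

yes

With N16's reserve strength at 20:
Round 1 — N2, N28 buckle (initial).
  N16: +75 → 75 ≥ 20
  N19: +30+55 → 85 ≥ 40
  N23: +15 → 15 < 80
Round 2 — N16, N19 buckle.
No further bucklings.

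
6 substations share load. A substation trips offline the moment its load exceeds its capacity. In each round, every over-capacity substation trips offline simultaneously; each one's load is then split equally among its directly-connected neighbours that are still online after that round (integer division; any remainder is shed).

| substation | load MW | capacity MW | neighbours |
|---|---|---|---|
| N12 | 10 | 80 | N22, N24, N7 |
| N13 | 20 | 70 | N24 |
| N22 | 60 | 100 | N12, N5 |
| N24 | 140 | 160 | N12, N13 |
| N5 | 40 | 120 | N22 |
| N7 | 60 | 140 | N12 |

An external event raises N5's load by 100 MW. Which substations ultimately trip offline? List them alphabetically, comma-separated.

N12, N13, N22, N24, N5, N7

Round 1 — N5 at 140 > 120. N5 trips offline.
  N5 sheds 140 MW to N22: 140 each.
    N22: 60+140 = 200 > 100
Round 2 — N22 trips offline.
  N22 sheds 200 MW to N12: 200 each.
    N12: 10+200 = 210 > 80
Round 3 — N12 trips offline.
  N12 sheds 210 MW to N24, N7: 105 each.
    N24: 140+105 = 245 > 160
    N7: 60+105 = 165 > 140
Round 4 — N24, N7 trip offline.
  N24 sheds 245 MW to N13: 245 each.
    N13: 20+245 = 265 > 70
  N7 sheds 165 MW: no online neighbours, lost.
Round 5 — N13 trips offline.
  N13 sheds 265 MW: no online neighbours, lost.
No further trips.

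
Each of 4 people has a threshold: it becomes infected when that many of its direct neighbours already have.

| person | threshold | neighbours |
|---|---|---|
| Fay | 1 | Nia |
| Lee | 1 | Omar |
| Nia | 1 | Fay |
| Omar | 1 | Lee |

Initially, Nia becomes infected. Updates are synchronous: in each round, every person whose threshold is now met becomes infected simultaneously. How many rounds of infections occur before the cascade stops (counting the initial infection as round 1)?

Round 1 — Nia becomes infected (initial).
Round 2 — checking thresholds:
  Fay: 1 of 1 neighbours ≥ 1, becomes infected.
Round 3 — no new infections; cascade stops.

2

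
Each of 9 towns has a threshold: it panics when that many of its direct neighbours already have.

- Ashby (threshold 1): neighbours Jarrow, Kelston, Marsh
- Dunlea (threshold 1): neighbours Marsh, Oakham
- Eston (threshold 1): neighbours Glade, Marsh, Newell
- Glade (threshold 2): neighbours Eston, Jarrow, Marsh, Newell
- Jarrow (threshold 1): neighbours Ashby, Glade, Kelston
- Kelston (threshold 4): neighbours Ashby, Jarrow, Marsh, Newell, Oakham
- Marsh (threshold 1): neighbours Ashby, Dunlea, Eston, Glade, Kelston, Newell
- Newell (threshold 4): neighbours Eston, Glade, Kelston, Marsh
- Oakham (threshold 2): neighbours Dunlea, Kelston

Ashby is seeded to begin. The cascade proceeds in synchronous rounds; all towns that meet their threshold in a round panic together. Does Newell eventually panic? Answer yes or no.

Round 1 — Ashby panics (initial).
Round 2 — checking thresholds:
  Jarrow: 1 of 3 neighbours ≥ 1, panics.
  Kelston: 1 of 5 neighbours < 4, not yet.
  Marsh: 1 of 6 neighbours ≥ 1, panics.
Round 3 — checking thresholds:
  Dunlea: 1 of 2 neighbours ≥ 1, panics.
  Eston: 1 of 3 neighbours ≥ 1, panics.
  Glade: 2 of 4 neighbours ≥ 2, panics.
  Kelston: 3 of 5 neighbours < 4, not yet.
  Newell: 1 of 4 neighbours < 4, not yet.
Round 4 — no new panics; cascade stops.

no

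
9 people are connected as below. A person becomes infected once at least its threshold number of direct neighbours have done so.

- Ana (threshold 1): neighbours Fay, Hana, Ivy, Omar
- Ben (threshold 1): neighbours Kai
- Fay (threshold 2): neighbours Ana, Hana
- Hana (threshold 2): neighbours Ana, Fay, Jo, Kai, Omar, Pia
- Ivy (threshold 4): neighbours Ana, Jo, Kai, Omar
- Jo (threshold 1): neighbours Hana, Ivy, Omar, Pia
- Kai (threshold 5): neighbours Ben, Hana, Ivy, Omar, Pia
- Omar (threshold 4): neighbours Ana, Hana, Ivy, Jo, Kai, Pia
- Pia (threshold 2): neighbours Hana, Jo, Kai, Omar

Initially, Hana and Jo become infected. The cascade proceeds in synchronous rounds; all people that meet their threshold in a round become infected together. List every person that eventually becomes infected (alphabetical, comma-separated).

Round 1 — Hana, Jo become infected (initial).
Round 2 — checking thresholds:
  Ana: 1 of 4 neighbours ≥ 1, becomes infected.
  Fay: 1 of 2 neighbours < 2, below threshold.
  Ivy: 1 of 4 neighbours < 4, below threshold.
  Kai: 1 of 5 neighbours < 5, below threshold.
  Omar: 2 of 6 neighbours < 4, below threshold.
  Pia: 2 of 4 neighbours ≥ 2, becomes infected.
Round 3 — checking thresholds:
  Fay: 2 of 2 neighbours ≥ 2, becomes infected.
  Ivy: 2 of 4 neighbours < 4, below threshold.
  Kai: 2 of 5 neighbours < 5, below threshold.
  Omar: 4 of 6 neighbours ≥ 4, becomes infected.
Round 4 — no new infections; cascade stops.

Ana, Fay, Hana, Jo, Omar, Pia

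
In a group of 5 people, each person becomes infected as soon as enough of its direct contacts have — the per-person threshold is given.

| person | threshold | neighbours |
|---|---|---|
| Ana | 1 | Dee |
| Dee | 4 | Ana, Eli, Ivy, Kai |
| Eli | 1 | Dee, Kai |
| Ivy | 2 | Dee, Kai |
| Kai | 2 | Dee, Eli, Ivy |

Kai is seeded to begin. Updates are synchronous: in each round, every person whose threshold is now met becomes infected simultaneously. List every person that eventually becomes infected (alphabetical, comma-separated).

Eli, Kai

Round 1 — Kai becomes infected (initial).
Round 2 — checking thresholds:
  Dee: 1 of 4 neighbours < 4, holds.
  Eli: 1 of 2 neighbours ≥ 1, becomes infected.
  Ivy: 1 of 2 neighbours < 2, holds.
Round 3 — no new infections; cascade stops.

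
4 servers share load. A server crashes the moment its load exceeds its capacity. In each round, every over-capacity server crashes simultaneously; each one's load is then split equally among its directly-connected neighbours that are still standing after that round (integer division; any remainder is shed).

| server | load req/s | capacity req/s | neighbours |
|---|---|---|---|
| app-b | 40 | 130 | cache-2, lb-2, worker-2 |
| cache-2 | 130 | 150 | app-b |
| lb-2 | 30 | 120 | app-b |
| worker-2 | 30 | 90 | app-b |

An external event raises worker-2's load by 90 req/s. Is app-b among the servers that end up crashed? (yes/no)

yes

Round 1 — worker-2 at 120 > 90. worker-2 crashes.
  worker-2 sheds 120 req/s to app-b: 120 each.
    app-b: 40+120 = 160 > 130
Round 2 — app-b crashes.
  app-b sheds 160 req/s to cache-2, lb-2: 80 each.
    cache-2: 130+80 = 210 > 150
    lb-2: 30+80 = 110 ≤ 120
Round 3 — cache-2 crashes.
  cache-2 sheds 210 req/s: no online neighbours, lost.
No further crashes.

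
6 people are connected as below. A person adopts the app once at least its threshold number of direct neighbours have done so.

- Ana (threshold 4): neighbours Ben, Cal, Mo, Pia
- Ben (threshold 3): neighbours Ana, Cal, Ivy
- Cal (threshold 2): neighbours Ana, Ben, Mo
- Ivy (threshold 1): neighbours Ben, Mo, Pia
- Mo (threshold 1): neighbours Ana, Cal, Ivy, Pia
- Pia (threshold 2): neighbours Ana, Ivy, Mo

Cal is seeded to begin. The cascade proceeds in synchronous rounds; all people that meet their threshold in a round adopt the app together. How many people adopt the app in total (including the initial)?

4

Round 1 — Cal adopts the app (initial).
Round 2 — checking thresholds:
  Ana: 1 of 4 neighbours < 4, below threshold.
  Ben: 1 of 3 neighbours < 3, below threshold.
  Mo: 1 of 4 neighbours ≥ 1, adopts the app.
Round 3 — checking thresholds:
  Ana: 2 of 4 neighbours < 4, below threshold.
  Ben: 1 of 3 neighbours < 3, below threshold.
  Ivy: 1 of 3 neighbours ≥ 1, adopts the app.
  Pia: 1 of 3 neighbours < 2, below threshold.
Round 4 — checking thresholds:
  Ana: 2 of 4 neighbours < 4, below threshold.
  Ben: 2 of 3 neighbours < 3, below threshold.
  Pia: 2 of 3 neighbours ≥ 2, adopts the app.
Round 5 — no new adoptions; cascade stops.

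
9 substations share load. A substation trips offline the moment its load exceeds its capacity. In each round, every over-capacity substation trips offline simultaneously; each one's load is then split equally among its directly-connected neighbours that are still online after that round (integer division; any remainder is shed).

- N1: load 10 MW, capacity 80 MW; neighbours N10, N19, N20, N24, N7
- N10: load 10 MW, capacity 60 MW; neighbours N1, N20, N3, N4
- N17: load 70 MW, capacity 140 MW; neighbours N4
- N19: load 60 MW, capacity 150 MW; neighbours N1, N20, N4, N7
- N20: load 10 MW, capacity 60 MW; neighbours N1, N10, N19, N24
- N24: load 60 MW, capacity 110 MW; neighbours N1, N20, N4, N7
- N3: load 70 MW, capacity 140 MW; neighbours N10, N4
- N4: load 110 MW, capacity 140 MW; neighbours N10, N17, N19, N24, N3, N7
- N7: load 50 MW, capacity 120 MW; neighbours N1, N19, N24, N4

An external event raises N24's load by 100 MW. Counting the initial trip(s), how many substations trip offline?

Round 1 — N24 at 160 > 110. N24 trips offline.
  N24 sheds 160 MW to N1, N20, N4, N7: 40 each.
    N1: 10+40 = 50 ≤ 80
    N20: 10+40 = 50 ≤ 60
    N4: 110+40 = 150 > 140
    N7: 50+40 = 90 ≤ 120
Round 2 — N4 trips offline.
  N4 sheds 150 MW to N10, N17, N19, N3, N7: 30 each.
    N10: 10+30 = 40 ≤ 60
    N17: 70+30 = 100 ≤ 140
    N19: 60+30 = 90 ≤ 150
    N3: 70+30 = 100 ≤ 140
    N7: 90+30 = 120 ≤ 120
No further trips.

2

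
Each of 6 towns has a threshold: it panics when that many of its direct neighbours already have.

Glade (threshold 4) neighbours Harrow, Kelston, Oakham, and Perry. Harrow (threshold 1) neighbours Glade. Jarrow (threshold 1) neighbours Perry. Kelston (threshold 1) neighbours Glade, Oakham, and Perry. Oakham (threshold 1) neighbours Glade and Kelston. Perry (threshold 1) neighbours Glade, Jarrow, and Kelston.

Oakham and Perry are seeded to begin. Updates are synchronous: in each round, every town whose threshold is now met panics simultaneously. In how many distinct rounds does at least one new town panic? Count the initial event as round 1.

Round 1 — Oakham, Perry panic (initial).
Round 2 — checking thresholds:
  Glade: 2 of 4 neighbours < 4, not yet.
  Jarrow: 1 of 1 neighbours ≥ 1, panics.
  Kelston: 2 of 3 neighbours ≥ 1, panics.
Round 3 — no new panics; cascade stops.

2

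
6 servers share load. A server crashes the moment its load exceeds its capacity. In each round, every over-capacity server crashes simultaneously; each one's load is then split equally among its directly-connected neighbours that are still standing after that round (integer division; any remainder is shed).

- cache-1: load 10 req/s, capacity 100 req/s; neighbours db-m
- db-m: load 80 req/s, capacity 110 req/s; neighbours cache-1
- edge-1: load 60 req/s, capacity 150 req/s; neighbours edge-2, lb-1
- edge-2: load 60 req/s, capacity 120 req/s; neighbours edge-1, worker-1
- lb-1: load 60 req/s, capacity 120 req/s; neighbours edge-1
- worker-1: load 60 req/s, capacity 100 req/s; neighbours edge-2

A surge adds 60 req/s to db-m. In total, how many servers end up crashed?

2

Round 1 — db-m at 140 > 110. db-m crashes.
  db-m sheds 140 req/s to cache-1: 140 each.
    cache-1: 10+140 = 150 > 100
Round 2 — cache-1 crashes.
  cache-1 sheds 150 req/s: no online neighbours, lost.
No further crashes.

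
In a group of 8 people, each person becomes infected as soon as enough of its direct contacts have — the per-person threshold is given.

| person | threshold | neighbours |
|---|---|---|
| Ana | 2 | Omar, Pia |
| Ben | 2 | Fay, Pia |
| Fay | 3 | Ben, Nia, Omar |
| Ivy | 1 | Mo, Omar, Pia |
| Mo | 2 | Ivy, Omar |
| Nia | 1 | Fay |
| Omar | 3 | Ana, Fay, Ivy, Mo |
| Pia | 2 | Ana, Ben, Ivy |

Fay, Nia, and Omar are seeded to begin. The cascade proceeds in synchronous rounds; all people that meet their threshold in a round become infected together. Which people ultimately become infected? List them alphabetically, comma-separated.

Round 1 — Fay, Nia, Omar become infected (initial).
Round 2 — checking thresholds:
  Ana: 1 of 2 neighbours < 2, not yet.
  Ben: 1 of 2 neighbours < 2, not yet.
  Ivy: 1 of 3 neighbours ≥ 1, becomes infected.
  Mo: 1 of 2 neighbours < 2, not yet.
Round 3 — checking thresholds:
  Ana: 1 of 2 neighbours < 2, not yet.
  Ben: 1 of 2 neighbours < 2, not yet.
  Mo: 2 of 2 neighbours ≥ 2, becomes infected.
  Pia: 1 of 3 neighbours < 2, not yet.
Round 4 — no new infections; cascade stops.

Fay, Ivy, Mo, Nia, Omar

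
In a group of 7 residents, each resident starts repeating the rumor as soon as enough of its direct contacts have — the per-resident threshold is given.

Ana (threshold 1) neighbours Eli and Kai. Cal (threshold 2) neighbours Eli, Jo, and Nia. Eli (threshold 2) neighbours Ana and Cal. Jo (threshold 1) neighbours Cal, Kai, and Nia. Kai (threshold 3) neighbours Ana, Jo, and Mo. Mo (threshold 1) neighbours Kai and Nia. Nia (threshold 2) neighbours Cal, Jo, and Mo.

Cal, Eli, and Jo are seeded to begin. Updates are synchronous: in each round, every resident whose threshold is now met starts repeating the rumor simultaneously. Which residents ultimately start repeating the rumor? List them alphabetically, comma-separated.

Round 1 — Cal, Eli, Jo start repeating the rumor (initial).
Round 2 — checking thresholds:
  Ana: 1 of 2 neighbours ≥ 1, starts repeating the rumor.
  Kai: 1 of 3 neighbours < 3, not yet.
  Nia: 2 of 3 neighbours ≥ 2, starts repeating the rumor.
Round 3 — checking thresholds:
  Kai: 2 of 3 neighbours < 3, not yet.
  Mo: 1 of 2 neighbours ≥ 1, starts repeating the rumor.
Round 4 — checking thresholds:
  Kai: 3 of 3 neighbours ≥ 3, starts repeating the rumor.
Round 5 — no new spreads; cascade stops.

Ana, Cal, Eli, Jo, Kai, Mo, Nia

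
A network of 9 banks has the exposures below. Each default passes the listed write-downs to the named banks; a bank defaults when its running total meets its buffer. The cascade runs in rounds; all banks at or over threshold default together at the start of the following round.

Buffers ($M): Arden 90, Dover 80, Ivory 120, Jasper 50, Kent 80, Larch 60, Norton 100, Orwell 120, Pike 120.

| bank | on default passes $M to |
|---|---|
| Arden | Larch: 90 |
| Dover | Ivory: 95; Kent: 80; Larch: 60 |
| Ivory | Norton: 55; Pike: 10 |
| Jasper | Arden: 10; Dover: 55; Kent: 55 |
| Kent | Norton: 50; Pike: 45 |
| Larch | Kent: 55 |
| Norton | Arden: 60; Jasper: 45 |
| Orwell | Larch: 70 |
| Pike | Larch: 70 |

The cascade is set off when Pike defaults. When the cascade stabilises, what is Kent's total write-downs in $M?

Round 1 — Pike defaults (initial).
  Larch: +70 → 70 ≥ 60
Round 2 — Larch defaults.
  Kent: +55 → 55 < 80
No further defaults.

55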